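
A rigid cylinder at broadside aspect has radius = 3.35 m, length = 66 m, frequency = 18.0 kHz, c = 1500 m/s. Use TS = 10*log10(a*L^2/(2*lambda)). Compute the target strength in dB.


lambda = 1500/18000 = 0.08333 m
TS = 10*log10(3.35*66^2/(2*0.08333)) = 49.42

49.42 dB


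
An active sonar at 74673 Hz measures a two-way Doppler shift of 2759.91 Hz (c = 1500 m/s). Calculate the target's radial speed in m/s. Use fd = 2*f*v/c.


From fd = 2*f*v/c, v = c*fd/(2*f) = 1500 * 2759.91 / (2*74673) = 27.72

27.72 m/s


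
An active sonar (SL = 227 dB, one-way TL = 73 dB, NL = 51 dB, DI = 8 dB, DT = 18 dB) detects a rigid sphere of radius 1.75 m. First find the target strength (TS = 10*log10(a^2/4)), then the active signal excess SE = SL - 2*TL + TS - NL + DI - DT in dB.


Step 1: TS = 10*log10(1.75^2/4) = -1.16 dB
Step 2: SE = SL - 2*TL + TS - NL + DI - DT = 227 - 2*73 + (-1.16) - 51 + 8 - 18 = 18.84

18.84 dB


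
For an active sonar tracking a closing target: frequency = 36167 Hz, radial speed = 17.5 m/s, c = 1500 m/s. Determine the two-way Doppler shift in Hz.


fd = 2*f*v/c = 2 * 36167 * 17.5 / 1500 = 843.9

843.9 Hz


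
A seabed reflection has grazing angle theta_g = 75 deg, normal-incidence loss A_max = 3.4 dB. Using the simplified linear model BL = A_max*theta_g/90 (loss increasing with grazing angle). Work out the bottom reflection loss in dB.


BL = A_max * theta_g / 90 = 3.4 * 75 / 90 = 2.83

2.83 dB


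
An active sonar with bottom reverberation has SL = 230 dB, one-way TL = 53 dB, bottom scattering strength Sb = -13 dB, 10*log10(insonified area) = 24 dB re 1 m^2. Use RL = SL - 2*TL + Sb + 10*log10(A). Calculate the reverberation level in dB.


RL = SL - 2*TL + Sb + 10*log10(A) = 230 - 2*53 + (-13) + 24 = 135

135 dB


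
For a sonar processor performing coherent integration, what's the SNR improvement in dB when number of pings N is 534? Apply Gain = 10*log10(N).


27.28 dB


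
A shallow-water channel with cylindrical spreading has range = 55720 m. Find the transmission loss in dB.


TL = 10*log10(55720) = 47.46

47.46 dB


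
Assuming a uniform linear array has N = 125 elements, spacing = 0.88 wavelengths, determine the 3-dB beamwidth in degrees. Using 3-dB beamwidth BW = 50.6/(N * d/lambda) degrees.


BW = 50.6 / (125 * 0.88) = 50.6 / 110.0 = 0.46

0.46 deg


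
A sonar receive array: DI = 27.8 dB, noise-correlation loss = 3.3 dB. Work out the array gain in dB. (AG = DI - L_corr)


24.5 dB


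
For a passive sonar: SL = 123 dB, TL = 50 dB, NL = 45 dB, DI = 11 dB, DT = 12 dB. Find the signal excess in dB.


27 dB


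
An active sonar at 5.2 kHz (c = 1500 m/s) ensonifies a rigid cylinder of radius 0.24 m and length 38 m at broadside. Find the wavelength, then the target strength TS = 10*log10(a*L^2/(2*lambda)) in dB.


Step 1: lambda = c/f = 1500/5200 = 0.28846 m
Step 2: TS = 10*log10(a*L^2/(2*lambda)) = 10*log10(0.24*38^2/(2*0.28846)) = 27.79

27.79 dB


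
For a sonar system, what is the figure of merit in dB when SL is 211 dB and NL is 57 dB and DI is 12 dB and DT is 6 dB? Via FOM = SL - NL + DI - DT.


160 dB


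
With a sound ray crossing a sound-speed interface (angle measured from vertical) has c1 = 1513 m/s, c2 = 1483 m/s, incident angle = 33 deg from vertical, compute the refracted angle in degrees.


sin(theta2) = (c2/c1)*sin(theta1) = (1483/1513)*sin(33 deg) = 0.53384
theta2 = arcsin(0.53384) = 32.27

32.27 deg


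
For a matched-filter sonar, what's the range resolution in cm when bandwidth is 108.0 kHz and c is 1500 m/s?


dR = c/(2*BW) = 1500 / (2 * 108.0e3) = 0.0069 m = 0.69 cm

0.69 cm


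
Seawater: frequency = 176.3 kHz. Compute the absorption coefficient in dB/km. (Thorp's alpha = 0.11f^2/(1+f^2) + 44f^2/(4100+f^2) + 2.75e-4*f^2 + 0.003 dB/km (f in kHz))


47.533 dB/km


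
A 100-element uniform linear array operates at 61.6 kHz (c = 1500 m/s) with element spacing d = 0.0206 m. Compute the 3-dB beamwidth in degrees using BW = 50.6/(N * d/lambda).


0.6 deg


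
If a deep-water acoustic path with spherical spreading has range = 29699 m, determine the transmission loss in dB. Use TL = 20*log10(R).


89.45 dB


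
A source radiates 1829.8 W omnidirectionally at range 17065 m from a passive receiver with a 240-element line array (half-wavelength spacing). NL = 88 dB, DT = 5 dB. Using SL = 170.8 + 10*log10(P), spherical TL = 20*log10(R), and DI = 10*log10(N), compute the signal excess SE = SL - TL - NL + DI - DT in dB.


49.58 dB


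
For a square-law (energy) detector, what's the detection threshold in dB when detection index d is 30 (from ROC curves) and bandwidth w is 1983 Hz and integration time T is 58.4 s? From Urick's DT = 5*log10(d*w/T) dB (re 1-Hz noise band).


DT = 5*log10(d*w/T) = 5*log10(30 * 1983 / 58.4) = 5*log10(1018.66) = 15.04

15.04 dB


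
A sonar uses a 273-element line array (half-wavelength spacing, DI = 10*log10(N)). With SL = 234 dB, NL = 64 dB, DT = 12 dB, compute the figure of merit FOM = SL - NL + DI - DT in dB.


182.36 dB


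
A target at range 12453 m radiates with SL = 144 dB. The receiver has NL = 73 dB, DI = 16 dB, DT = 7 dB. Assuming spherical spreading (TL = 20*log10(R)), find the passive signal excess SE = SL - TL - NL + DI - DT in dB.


-1.91 dB


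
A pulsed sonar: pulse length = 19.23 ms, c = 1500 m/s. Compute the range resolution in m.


14.4225 m


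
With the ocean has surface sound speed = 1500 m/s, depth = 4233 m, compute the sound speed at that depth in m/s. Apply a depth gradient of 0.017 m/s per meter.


c = 1500 + 0.017 * 4233 = 1571.961

1571.961 m/s


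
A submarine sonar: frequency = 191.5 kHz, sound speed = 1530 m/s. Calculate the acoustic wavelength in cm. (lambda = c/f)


lambda = c/f = 1530 / 191500 = 0.008 m = 0.8 cm

0.8 cm


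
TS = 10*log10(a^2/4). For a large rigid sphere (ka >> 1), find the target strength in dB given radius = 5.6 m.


TS = 10*log10(5.6^2 / 4) = 10*log10(7.84) = 8.94

8.94 dB


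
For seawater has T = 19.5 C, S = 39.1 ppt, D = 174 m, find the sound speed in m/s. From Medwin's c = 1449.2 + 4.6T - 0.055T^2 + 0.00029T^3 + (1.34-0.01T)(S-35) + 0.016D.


c = 1449.2 + 4.6*19.5 - 0.055*19.5^2 + 0.00029*19.5^3 + (1.34 - 0.01*19.5)*(39.1 - 35) + 0.016*174 = 1527.62

1527.62 m/s


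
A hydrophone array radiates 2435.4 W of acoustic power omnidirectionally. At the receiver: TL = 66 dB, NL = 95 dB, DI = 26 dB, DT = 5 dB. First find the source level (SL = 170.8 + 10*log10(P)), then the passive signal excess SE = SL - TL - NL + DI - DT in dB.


Step 1: SL = 170.8 + 10*log10(2435.4) = 204.67 dB
Step 2: SE = SL - TL - NL + DI - DT = 204.67 - 66 - 95 + 26 - 5 = 64.67

64.67 dB


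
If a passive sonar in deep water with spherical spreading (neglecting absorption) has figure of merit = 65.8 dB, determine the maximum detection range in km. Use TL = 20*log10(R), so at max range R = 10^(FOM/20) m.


1.95 km


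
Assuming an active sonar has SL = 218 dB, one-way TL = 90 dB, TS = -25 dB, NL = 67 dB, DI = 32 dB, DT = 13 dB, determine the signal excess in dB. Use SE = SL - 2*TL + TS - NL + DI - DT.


SE = SL - 2*TL + TS - NL + DI - DT = 218 - 2*90 + (-25) - 67 + 32 - 13 = -35

-35 dB


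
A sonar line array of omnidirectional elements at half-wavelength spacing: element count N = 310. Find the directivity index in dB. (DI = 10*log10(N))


24.91 dB


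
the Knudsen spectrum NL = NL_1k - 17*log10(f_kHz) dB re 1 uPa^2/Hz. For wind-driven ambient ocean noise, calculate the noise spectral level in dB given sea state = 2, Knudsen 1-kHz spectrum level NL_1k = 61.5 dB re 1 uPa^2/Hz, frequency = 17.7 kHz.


NL = NL_1k - 17*log10(f_kHz) = 61.5 - 17*log10(17.7) = 61.5 - (21.22) = 40.28

40.28 dB


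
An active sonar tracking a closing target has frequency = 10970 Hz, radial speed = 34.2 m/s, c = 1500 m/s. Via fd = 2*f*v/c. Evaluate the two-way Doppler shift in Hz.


fd = 2*f*v/c = 2 * 10970 * 34.2 / 1500 = 500.23

500.23 Hz


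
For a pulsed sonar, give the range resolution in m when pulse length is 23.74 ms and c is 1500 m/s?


17.805 m


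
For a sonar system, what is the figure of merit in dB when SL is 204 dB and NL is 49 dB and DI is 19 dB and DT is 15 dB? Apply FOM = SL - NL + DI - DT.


FOM = SL - NL + DI - DT = 204 - 49 + 19 - 15 = 159

159 dB


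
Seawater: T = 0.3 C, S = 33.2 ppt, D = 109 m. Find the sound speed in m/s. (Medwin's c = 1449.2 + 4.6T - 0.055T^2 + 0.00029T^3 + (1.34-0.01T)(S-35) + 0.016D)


1449.91 m/s


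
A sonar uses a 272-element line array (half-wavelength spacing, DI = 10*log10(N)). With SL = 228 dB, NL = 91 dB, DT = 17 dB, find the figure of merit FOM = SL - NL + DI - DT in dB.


144.35 dB


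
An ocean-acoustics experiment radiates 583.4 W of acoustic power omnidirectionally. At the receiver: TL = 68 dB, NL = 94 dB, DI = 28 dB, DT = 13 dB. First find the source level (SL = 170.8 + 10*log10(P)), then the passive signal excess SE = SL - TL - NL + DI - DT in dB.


Step 1: SL = 170.8 + 10*log10(583.4) = 198.46 dB
Step 2: SE = SL - TL - NL + DI - DT = 198.46 - 68 - 94 + 28 - 13 = 51.46

51.46 dB


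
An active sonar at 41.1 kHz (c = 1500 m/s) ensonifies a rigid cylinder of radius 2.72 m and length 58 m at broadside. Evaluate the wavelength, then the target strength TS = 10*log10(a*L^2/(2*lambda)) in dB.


Step 1: lambda = c/f = 1500/41100 = 0.0365 m
Step 2: TS = 10*log10(a*L^2/(2*lambda)) = 10*log10(2.72*58^2/(2*0.0365)) = 50.98

50.98 dB


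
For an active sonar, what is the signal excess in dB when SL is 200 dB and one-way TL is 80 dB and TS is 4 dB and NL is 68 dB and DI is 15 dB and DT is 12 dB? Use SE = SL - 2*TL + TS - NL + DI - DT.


-21 dB


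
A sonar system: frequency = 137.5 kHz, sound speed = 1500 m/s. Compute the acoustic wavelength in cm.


lambda = c/f = 1500 / 137500 = 0.0109 m = 1.09 cm

1.09 cm


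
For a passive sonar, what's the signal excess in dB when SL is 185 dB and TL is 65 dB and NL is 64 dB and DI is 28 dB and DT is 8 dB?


SE = SL - TL - NL + DI - DT = 185 - 65 - 64 + 28 - 8 = 76

76 dB


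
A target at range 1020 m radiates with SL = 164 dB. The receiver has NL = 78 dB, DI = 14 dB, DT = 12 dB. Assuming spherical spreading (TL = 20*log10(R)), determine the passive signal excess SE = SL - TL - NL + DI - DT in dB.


Step 1: TL = 20*log10(1020) = 60.17 dB
Step 2: SE = 164 - 60.17 - 78 + 14 - 12 = 27.83

27.83 dB


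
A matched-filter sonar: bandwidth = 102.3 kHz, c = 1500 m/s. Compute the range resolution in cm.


0.73 cm


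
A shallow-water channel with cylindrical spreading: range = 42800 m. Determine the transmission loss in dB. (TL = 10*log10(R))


46.31 dB


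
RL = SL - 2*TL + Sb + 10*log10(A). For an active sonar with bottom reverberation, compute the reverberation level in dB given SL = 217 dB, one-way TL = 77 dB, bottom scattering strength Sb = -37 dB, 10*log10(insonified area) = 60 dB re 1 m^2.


86 dB


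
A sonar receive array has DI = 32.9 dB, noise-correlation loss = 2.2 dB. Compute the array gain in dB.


AG = DI - L_corr = 32.9 - 2.2 = 30.7

30.7 dB


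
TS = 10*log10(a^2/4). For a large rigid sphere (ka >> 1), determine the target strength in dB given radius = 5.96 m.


TS = 10*log10(5.96^2 / 4) = 10*log10(8.8804) = 9.48

9.48 dB


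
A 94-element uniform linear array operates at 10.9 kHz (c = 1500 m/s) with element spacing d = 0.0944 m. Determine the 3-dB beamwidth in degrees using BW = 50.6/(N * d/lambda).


Step 1: lambda = 1500/10900 = 0.13761 m
Step 2: d/lambda = 0.0944/0.13761 = 0.686
Step 3: BW = 50.6/(N * d/lambda) = 50.6/(94 * 0.686) = 0.78

0.78 deg


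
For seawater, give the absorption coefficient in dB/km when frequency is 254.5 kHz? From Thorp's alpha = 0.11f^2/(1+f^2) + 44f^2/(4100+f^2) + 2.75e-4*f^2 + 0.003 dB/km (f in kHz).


f^2 = 64770.25
alpha = 0.11*64770.25/(1+64770.25) + 44*64770.25/(4100+64770.25) + 2.75e-4*64770.25 + 0.003 = 59.305

59.305 dB/km


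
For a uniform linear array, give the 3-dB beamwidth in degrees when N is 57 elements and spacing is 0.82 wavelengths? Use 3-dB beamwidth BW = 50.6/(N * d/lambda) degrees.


BW = 50.6 / (57 * 0.82) = 50.6 / 46.74 = 1.08

1.08 deg


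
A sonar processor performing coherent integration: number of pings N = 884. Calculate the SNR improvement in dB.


29.46 dB


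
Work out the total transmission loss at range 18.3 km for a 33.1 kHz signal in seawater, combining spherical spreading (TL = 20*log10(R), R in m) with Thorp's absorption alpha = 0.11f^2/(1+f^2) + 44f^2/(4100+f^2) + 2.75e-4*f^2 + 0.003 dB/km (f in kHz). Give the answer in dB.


Step 1 (Thorp): alpha = 0.11*1095.61/(1+1095.61) + 44*1095.61/(4100+1095.61) + 2.75e-4*1095.61 + 0.003 = 9.6926 dB/km
Step 2: TL_spread = 20*log10(18300) = 85.25 dB
Step 3: TL_abs = alpha*R = 9.6926 * 18.3 = 177.37 dB
Step 4: TL_total = 85.25 + 177.37 = 262.62

262.62 dB


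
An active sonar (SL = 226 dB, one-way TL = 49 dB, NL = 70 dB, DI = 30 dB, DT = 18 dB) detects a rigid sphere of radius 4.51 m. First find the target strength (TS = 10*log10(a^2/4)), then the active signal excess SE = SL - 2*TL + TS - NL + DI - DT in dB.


Step 1: TS = 10*log10(4.51^2/4) = 7.06 dB
Step 2: SE = SL - 2*TL + TS - NL + DI - DT = 226 - 2*49 + (7.06) - 70 + 30 - 18 = 77.06

77.06 dB


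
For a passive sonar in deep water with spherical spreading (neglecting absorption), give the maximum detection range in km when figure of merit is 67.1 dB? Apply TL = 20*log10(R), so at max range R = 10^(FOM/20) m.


At max range FOM = TL, so 20*log10(R) = 67.1
R = 10^(67.1/20) = 2264.64 m = 2.26 km

2.26 km


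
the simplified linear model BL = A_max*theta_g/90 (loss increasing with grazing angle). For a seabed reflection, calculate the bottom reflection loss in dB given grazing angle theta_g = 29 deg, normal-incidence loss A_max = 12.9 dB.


4.16 dB


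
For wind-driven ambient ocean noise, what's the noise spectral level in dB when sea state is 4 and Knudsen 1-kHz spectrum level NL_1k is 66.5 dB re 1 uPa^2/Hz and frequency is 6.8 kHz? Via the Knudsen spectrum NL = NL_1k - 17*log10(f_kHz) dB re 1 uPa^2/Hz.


NL = NL_1k - 17*log10(f_kHz) = 66.5 - 17*log10(6.8) = 66.5 - (14.15) = 52.35

52.35 dB


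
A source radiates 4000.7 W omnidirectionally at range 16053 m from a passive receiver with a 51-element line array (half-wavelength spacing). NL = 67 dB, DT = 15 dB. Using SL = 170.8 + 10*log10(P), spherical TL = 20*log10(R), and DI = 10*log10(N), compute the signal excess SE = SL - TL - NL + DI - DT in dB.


Step 1: SL = 170.8 + 10*log10(4000.7) = 206.82 dB
Step 2: TL = 20*log10(16053) = 84.11 dB
Step 3: DI = 10*log10(51) = 17.08 dB
Step 4: SE = SL - TL - NL + DI - DT = 206.82 - 84.11 - 67 + 17.08 - 15 = 57.79

57.79 dB


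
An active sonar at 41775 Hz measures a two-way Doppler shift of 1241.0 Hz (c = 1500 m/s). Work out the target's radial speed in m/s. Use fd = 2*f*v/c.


From fd = 2*f*v/c, v = c*fd/(2*f) = 1500 * 1241.0 / (2*41775) = 22.28

22.28 m/s


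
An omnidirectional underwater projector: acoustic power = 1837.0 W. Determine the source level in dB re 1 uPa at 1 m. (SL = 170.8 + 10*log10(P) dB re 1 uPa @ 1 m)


203.44 dB


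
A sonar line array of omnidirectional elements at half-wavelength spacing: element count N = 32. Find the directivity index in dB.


DI = 10*log10(32) = 15.05

15.05 dB


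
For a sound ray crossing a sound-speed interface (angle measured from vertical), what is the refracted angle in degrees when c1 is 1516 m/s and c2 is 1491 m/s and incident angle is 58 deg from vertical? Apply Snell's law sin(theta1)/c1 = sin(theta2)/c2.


56.52 deg


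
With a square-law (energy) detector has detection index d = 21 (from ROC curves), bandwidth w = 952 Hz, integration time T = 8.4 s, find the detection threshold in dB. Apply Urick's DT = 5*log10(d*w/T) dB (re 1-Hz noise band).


DT = 5*log10(d*w/T) = 5*log10(21 * 952 / 8.4) = 5*log10(2380.0) = 16.88

16.88 dB


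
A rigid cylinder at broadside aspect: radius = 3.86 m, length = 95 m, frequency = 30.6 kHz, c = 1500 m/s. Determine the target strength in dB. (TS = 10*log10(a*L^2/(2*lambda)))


lambda = 1500/30600 = 0.04902 m
TS = 10*log10(3.86*95^2/(2*0.04902)) = 55.51

55.51 dB


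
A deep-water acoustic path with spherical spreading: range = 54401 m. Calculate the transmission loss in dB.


TL = 20*log10(54401) = 94.71

94.71 dB


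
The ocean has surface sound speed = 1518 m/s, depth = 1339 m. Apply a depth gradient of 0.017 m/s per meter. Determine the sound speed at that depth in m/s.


c = 1518 + 0.017 * 1339 = 1540.763

1540.763 m/s


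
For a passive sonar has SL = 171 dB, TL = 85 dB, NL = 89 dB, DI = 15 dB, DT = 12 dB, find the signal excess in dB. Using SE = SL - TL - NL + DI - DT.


0 dB


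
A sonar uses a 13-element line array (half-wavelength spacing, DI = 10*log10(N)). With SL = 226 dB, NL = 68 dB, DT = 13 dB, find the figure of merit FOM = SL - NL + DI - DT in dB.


156.14 dB


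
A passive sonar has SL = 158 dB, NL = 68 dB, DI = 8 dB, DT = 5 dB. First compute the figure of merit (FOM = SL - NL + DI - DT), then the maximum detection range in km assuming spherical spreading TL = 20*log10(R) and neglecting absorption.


Step 1: FOM = SL - NL + DI - DT = 158 - 68 + 8 - 5 = 93 dB
Step 2: at max range FOM = TL = 20*log10(R), so R = 10^(93/20) = 44668.36 m = 44.67 km

44.67 km


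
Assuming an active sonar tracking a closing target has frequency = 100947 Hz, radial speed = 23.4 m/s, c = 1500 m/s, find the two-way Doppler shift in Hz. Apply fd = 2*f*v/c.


fd = 2*f*v/c = 2 * 100947 * 23.4 / 1500 = 3149.55

3149.55 Hz


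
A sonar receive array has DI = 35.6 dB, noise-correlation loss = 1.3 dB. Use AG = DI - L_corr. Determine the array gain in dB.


AG = DI - L_corr = 35.6 - 1.3 = 34.3

34.3 dB


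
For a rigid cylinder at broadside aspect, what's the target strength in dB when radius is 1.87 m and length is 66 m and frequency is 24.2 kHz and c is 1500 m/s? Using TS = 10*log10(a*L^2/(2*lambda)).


lambda = 1500/24200 = 0.06198 m
TS = 10*log10(1.87*66^2/(2*0.06198)) = 48.18

48.18 dB


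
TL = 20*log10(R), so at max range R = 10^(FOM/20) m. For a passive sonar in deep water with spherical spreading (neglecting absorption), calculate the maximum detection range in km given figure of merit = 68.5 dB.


At max range FOM = TL, so 20*log10(R) = 68.5
R = 10^(68.5/20) = 2660.73 m = 2.66 km

2.66 km


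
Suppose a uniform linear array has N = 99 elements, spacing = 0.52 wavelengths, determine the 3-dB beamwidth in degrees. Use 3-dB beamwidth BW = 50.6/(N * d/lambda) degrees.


BW = 50.6 / (99 * 0.52) = 50.6 / 51.48 = 0.98

0.98 deg


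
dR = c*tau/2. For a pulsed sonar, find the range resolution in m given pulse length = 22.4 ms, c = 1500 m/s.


dR = c*tau/2 = 1500 * 22.4e-3 / 2 = 16.8

16.8 m


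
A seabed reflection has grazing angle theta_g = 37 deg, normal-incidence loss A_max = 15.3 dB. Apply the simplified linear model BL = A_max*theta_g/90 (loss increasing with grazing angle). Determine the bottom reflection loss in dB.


6.29 dB


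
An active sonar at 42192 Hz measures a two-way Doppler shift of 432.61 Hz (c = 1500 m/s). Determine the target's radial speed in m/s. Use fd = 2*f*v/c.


From fd = 2*f*v/c, v = c*fd/(2*f) = 1500 * 432.61 / (2*42192) = 7.69

7.69 m/s


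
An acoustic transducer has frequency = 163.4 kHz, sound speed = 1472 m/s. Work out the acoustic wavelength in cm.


lambda = c/f = 1472 / 163400 = 0.009 m = 0.9 cm

0.9 cm


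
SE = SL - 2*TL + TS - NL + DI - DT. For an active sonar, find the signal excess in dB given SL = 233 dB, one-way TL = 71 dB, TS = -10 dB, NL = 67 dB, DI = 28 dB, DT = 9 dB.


SE = SL - 2*TL + TS - NL + DI - DT = 233 - 2*71 + (-10) - 67 + 28 - 9 = 33

33 dB


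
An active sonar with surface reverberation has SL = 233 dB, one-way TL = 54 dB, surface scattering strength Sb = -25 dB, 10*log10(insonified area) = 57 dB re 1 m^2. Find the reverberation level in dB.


157 dB


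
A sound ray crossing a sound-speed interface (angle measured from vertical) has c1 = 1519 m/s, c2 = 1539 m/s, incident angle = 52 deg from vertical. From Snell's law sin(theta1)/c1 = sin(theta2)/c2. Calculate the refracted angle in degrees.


sin(theta2) = (c2/c1)*sin(theta1) = (1539/1519)*sin(52 deg) = 0.79839
theta2 = arcsin(0.79839) = 52.98

52.98 deg


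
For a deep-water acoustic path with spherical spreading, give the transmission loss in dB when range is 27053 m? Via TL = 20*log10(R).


TL = 20*log10(27053) = 88.64

88.64 dB


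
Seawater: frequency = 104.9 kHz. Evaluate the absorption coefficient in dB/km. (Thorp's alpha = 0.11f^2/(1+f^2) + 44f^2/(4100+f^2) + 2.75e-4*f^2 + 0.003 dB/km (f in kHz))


35.195 dB/km


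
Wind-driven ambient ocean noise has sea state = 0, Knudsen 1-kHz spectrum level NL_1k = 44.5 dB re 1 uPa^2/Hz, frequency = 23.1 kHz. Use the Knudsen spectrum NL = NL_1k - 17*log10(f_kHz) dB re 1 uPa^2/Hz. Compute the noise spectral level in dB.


21.32 dB


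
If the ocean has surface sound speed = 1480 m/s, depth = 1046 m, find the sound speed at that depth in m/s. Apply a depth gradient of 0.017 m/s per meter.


c = 1480 + 0.017 * 1046 = 1497.782

1497.782 m/s


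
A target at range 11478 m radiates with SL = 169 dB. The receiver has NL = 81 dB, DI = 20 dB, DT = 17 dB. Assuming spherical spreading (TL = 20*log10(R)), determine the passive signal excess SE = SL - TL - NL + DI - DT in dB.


9.8 dB


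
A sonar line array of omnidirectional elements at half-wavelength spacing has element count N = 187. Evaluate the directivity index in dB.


22.72 dB


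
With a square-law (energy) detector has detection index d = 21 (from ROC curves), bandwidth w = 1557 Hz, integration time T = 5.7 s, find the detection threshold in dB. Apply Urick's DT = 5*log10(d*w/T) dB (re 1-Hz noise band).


18.79 dB


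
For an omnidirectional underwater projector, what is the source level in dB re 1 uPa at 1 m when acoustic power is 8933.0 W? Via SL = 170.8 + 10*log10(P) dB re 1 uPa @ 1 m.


SL = 170.8 + 10*log10(8933.0) = 170.8 + 39.51 = 210.31

210.31 dB


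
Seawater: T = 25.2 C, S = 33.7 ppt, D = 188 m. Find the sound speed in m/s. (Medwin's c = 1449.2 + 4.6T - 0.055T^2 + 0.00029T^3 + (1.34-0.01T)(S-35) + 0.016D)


c = 1449.2 + 4.6*25.2 - 0.055*25.2^2 + 0.00029*25.2^3 + (1.34 - 0.01*25.2)*(33.7 - 35) + 0.016*188 = 1536.43

1536.43 m/s


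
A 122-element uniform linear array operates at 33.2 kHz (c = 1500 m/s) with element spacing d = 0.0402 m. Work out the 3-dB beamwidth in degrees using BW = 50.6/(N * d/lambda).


Step 1: lambda = 1500/33200 = 0.04518 m
Step 2: d/lambda = 0.0402/0.04518 = 0.8898
Step 3: BW = 50.6/(N * d/lambda) = 50.6/(122 * 0.8898) = 0.47

0.47 deg


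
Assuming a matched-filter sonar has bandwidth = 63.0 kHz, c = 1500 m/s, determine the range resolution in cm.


dR = c/(2*BW) = 1500 / (2 * 63.0e3) = 0.0119 m = 1.19 cm

1.19 cm


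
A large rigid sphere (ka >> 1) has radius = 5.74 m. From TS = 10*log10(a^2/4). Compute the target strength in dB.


TS = 10*log10(5.74^2 / 4) = 10*log10(8.2369) = 9.16

9.16 dB


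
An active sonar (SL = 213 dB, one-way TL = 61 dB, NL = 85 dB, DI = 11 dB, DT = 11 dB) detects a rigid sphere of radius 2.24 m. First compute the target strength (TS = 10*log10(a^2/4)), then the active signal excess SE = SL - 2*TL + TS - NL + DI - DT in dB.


Step 1: TS = 10*log10(2.24^2/4) = 0.98 dB
Step 2: SE = SL - 2*TL + TS - NL + DI - DT = 213 - 2*61 + (0.98) - 85 + 11 - 11 = 6.98

6.98 dB


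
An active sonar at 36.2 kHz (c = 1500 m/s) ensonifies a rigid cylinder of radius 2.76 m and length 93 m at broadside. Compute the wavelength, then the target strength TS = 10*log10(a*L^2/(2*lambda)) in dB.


Step 1: lambda = c/f = 1500/36200 = 0.04144 m
Step 2: TS = 10*log10(a*L^2/(2*lambda)) = 10*log10(2.76*93^2/(2*0.04144)) = 54.59

54.59 dB


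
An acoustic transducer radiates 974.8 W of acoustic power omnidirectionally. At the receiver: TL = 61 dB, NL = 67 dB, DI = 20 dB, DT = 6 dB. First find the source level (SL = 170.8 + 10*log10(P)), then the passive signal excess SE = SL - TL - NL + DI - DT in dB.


Step 1: SL = 170.8 + 10*log10(974.8) = 200.69 dB
Step 2: SE = SL - TL - NL + DI - DT = 200.69 - 61 - 67 + 20 - 6 = 86.69

86.69 dB


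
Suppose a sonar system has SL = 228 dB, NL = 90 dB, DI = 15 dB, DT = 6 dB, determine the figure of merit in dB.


FOM = SL - NL + DI - DT = 228 - 90 + 15 - 6 = 147

147 dB


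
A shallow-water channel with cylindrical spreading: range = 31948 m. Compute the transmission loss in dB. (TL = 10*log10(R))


TL = 10*log10(31948) = 45.04

45.04 dB


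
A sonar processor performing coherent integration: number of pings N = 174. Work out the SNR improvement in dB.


Gain = 10*log10(174) = 22.41

22.41 dB


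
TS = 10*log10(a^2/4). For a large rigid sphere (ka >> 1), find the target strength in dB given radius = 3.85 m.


TS = 10*log10(3.85^2 / 4) = 10*log10(3.705625) = 5.69

5.69 dB


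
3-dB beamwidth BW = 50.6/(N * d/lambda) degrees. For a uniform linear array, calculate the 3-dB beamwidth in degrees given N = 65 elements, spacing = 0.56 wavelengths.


1.39 deg


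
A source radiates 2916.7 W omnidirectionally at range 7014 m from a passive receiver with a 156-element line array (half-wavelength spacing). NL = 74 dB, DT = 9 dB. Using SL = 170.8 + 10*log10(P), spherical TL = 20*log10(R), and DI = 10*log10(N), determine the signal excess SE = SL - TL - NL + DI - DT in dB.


Step 1: SL = 170.8 + 10*log10(2916.7) = 205.45 dB
Step 2: TL = 20*log10(7014) = 76.92 dB
Step 3: DI = 10*log10(156) = 21.93 dB
Step 4: SE = SL - TL - NL + DI - DT = 205.45 - 76.92 - 74 + 21.93 - 9 = 67.46

67.46 dB


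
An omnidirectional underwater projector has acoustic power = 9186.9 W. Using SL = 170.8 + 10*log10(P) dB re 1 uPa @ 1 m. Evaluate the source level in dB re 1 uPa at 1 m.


210.43 dB


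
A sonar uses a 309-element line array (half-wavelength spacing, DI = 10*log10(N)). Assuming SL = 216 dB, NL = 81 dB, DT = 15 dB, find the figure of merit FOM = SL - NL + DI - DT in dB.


Step 1: DI = 10*log10(309) = 24.9 dB
Step 2: FOM = SL - NL + DI - DT = 216 - 81 + 24.9 - 15 = 144.9

144.9 dB


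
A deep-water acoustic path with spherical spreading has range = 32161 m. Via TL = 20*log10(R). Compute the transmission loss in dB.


TL = 20*log10(32161) = 90.15

90.15 dB


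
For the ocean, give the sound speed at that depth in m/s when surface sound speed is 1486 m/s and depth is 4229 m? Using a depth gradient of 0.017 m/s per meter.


1557.893 m/s


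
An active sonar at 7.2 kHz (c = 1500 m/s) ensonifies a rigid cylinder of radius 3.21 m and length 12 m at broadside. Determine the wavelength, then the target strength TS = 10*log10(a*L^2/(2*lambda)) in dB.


Step 1: lambda = c/f = 1500/7200 = 0.20833 m
Step 2: TS = 10*log10(a*L^2/(2*lambda)) = 10*log10(3.21*12^2/(2*0.20833)) = 30.45

30.45 dB


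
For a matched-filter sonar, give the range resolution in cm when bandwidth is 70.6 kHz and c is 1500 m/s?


dR = c/(2*BW) = 1500 / (2 * 70.6e3) = 0.0106 m = 1.06 cm

1.06 cm


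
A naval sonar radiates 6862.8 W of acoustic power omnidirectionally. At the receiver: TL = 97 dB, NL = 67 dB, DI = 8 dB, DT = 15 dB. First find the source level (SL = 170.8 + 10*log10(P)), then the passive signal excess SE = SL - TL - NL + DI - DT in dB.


Step 1: SL = 170.8 + 10*log10(6862.8) = 209.17 dB
Step 2: SE = SL - TL - NL + DI - DT = 209.17 - 97 - 67 + 8 - 15 = 38.17

38.17 dB


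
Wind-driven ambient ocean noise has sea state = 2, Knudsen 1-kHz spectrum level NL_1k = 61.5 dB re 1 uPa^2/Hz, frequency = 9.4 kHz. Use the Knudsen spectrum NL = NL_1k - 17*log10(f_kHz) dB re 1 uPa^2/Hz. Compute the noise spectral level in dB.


44.96 dB


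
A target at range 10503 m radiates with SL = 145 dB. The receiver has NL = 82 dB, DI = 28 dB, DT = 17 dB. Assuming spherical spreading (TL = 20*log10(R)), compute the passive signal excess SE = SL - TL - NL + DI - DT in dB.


Step 1: TL = 20*log10(10503) = 80.43 dB
Step 2: SE = 145 - 80.43 - 82 + 28 - 17 = -6.43

-6.43 dB


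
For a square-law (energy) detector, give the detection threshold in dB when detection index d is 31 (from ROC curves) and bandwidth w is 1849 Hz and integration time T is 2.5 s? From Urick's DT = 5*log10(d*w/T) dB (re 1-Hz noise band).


DT = 5*log10(d*w/T) = 5*log10(31 * 1849 / 2.5) = 5*log10(22927.6) = 21.8

21.8 dB


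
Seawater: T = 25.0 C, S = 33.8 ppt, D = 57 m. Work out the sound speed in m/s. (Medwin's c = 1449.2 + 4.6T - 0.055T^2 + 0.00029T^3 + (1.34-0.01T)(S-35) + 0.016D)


1533.96 m/s


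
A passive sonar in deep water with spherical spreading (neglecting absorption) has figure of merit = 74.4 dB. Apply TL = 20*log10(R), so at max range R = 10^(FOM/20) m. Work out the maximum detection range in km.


5.25 km


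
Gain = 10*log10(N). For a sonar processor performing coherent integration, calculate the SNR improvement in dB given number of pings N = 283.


Gain = 10*log10(283) = 24.52

24.52 dB


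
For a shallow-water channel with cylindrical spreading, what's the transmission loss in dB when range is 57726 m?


TL = 10*log10(57726) = 47.61

47.61 dB


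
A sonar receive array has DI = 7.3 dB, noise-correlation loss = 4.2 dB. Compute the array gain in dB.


AG = DI - L_corr = 7.3 - 4.2 = 3.1

3.1 dB


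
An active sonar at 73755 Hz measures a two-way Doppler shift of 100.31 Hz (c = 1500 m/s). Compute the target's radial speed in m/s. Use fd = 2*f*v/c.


1.02 m/s


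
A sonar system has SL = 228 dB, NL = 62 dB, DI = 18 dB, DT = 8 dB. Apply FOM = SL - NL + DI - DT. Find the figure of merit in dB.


FOM = SL - NL + DI - DT = 228 - 62 + 18 - 8 = 176

176 dB


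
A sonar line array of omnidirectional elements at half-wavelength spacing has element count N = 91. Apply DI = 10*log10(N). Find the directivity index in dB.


DI = 10*log10(91) = 19.59

19.59 dB


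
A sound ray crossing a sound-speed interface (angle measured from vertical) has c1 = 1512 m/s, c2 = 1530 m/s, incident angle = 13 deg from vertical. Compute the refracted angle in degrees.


sin(theta2) = (c2/c1)*sin(theta1) = (1530/1512)*sin(13 deg) = 0.22763
theta2 = arcsin(0.22763) = 13.16

13.16 deg


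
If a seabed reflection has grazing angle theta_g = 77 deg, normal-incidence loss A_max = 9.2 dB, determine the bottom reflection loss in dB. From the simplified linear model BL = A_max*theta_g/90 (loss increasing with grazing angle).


BL = A_max * theta_g / 90 = 9.2 * 77 / 90 = 7.87

7.87 dB


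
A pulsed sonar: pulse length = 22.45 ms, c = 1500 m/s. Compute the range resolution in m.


dR = c*tau/2 = 1500 * 22.45e-3 / 2 = 16.8375

16.8375 m


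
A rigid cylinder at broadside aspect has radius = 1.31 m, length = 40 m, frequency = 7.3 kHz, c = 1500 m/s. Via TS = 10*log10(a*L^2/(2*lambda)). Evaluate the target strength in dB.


lambda = 1500/7300 = 0.20548 m
TS = 10*log10(1.31*40^2/(2*0.20548)) = 37.08

37.08 dB


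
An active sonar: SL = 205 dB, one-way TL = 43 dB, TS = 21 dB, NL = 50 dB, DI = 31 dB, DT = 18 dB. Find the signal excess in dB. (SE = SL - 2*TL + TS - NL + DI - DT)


SE = SL - 2*TL + TS - NL + DI - DT = 205 - 2*43 + (21) - 50 + 31 - 18 = 103

103 dB


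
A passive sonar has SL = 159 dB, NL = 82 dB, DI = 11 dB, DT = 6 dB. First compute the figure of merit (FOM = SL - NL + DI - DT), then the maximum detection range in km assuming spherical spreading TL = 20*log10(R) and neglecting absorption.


Step 1: FOM = SL - NL + DI - DT = 159 - 82 + 11 - 6 = 82 dB
Step 2: at max range FOM = TL = 20*log10(R), so R = 10^(82/20) = 12589.25 m = 12.59 km

12.59 km


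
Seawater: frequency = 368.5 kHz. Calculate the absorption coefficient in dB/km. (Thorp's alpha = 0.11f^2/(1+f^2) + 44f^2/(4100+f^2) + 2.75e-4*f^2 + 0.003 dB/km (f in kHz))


f^2 = 135792.25
alpha = 0.11*135792.25/(1+135792.25) + 44*135792.25/(4100+135792.25) + 2.75e-4*135792.25 + 0.003 = 80.166

80.166 dB/km


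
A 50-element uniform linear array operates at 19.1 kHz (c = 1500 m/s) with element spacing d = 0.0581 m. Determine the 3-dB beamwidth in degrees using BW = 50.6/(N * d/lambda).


Step 1: lambda = 1500/19100 = 0.07853 m
Step 2: d/lambda = 0.0581/0.07853 = 0.7398
Step 3: BW = 50.6/(N * d/lambda) = 50.6/(50 * 0.7398) = 1.37

1.37 deg


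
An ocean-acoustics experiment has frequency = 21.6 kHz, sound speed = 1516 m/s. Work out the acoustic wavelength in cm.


lambda = c/f = 1516 / 21600 = 0.0702 m = 7.02 cm

7.02 cm


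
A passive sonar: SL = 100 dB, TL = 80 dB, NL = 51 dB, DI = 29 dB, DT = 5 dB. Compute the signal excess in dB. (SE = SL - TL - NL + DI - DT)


-7 dB


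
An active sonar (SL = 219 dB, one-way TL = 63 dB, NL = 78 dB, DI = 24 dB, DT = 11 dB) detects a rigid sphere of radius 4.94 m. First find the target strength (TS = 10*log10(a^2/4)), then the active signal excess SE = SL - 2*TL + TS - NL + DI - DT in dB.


Step 1: TS = 10*log10(4.94^2/4) = 7.85 dB
Step 2: SE = SL - 2*TL + TS - NL + DI - DT = 219 - 2*63 + (7.85) - 78 + 24 - 11 = 35.85

35.85 dB


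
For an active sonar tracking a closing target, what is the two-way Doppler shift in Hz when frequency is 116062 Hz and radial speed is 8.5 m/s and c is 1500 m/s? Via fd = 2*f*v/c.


fd = 2*f*v/c = 2 * 116062 * 8.5 / 1500 = 1315.37

1315.37 Hz


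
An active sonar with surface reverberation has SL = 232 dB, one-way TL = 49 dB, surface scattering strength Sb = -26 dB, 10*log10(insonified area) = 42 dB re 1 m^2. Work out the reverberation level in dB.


RL = SL - 2*TL + Sb + 10*log10(A) = 232 - 2*49 + (-26) + 42 = 150

150 dB


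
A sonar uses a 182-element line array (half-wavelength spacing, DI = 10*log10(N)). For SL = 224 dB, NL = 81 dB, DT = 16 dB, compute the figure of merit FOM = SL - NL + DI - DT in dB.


Step 1: DI = 10*log10(182) = 22.6 dB
Step 2: FOM = SL - NL + DI - DT = 224 - 81 + 22.6 - 16 = 149.6

149.6 dB


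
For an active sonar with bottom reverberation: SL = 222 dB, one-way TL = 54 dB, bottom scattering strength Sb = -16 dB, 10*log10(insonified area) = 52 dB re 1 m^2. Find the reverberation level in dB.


RL = SL - 2*TL + Sb + 10*log10(A) = 222 - 2*54 + (-16) + 52 = 150

150 dB


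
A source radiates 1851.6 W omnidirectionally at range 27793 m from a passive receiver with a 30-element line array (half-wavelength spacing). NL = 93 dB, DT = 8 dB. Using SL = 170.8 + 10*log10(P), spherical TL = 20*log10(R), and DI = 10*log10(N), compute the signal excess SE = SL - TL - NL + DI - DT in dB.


Step 1: SL = 170.8 + 10*log10(1851.6) = 203.48 dB
Step 2: TL = 20*log10(27793) = 88.88 dB
Step 3: DI = 10*log10(30) = 14.77 dB
Step 4: SE = SL - TL - NL + DI - DT = 203.48 - 88.88 - 93 + 14.77 - 8 = 28.37

28.37 dB


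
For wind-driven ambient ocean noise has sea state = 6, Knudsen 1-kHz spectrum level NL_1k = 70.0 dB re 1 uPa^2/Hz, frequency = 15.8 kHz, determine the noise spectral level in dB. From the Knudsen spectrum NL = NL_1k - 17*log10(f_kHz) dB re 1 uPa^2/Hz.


NL = NL_1k - 17*log10(f_kHz) = 70.0 - 17*log10(15.8) = 70.0 - (20.38) = 49.62

49.62 dB


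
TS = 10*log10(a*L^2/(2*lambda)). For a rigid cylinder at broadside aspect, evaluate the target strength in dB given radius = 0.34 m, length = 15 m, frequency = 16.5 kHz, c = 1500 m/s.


26.24 dB


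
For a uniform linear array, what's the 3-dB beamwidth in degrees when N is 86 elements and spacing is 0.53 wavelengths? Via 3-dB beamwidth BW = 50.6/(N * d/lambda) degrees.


BW = 50.6 / (86 * 0.53) = 50.6 / 45.58 = 1.11

1.11 deg


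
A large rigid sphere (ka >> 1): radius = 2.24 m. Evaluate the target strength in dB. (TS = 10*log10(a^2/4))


0.98 dB


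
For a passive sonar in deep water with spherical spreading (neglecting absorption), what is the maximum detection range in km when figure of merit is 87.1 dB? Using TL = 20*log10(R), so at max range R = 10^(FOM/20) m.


22.65 km


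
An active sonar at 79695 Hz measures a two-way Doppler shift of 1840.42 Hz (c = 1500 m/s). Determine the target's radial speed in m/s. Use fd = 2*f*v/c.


From fd = 2*f*v/c, v = c*fd/(2*f) = 1500 * 1840.42 / (2*79695) = 17.32

17.32 m/s


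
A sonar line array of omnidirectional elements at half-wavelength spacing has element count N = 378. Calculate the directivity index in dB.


25.77 dB


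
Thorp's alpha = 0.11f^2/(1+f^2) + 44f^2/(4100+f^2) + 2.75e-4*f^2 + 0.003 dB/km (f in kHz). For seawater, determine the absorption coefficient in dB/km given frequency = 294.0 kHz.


f^2 = 86436.0
alpha = 0.11*86436.0/(1+86436.0) + 44*86436.0/(4100+86436.0) + 2.75e-4*86436.0 + 0.003 = 65.89

65.89 dB/km


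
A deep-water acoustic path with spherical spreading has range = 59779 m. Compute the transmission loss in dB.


TL = 20*log10(59779) = 95.53

95.53 dB


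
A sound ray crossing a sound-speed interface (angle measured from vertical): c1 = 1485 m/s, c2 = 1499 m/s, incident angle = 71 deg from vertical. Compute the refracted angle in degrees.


sin(theta2) = (c2/c1)*sin(theta1) = (1499/1485)*sin(71 deg) = 0.95443
theta2 = arcsin(0.95443) = 72.64

72.64 deg


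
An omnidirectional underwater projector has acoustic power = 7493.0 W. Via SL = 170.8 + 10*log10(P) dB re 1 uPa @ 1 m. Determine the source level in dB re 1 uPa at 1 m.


SL = 170.8 + 10*log10(7493.0) = 170.8 + 38.75 = 209.55

209.55 dB


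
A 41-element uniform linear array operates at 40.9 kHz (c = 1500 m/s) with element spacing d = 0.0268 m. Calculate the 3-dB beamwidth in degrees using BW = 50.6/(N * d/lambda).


Step 1: lambda = 1500/40900 = 0.03667 m
Step 2: d/lambda = 0.0268/0.03667 = 0.7308
Step 3: BW = 50.6/(N * d/lambda) = 50.6/(41 * 0.7308) = 1.69

1.69 deg


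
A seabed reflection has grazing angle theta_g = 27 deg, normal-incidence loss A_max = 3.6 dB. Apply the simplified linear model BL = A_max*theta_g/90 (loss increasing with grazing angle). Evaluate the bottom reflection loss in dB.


1.08 dB


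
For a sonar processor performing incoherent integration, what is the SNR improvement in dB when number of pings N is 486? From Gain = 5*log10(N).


Gain = 5*log10(486) = 13.43

13.43 dB


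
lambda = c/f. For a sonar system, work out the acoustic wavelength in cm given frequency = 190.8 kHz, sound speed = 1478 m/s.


0.77 cm


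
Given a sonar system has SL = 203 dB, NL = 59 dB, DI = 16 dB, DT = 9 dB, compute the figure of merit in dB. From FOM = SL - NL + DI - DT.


151 dB


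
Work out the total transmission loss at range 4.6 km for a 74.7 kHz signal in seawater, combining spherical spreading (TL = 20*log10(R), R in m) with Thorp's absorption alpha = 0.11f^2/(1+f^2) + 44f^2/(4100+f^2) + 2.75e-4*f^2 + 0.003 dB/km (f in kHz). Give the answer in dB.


197.51 dB


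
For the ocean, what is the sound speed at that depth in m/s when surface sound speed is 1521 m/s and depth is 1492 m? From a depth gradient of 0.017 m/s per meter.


c = 1521 + 0.017 * 1492 = 1546.364

1546.364 m/s


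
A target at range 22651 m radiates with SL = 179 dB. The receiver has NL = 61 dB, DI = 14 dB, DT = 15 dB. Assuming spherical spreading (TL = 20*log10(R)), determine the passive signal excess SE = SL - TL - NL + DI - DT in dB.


29.9 dB


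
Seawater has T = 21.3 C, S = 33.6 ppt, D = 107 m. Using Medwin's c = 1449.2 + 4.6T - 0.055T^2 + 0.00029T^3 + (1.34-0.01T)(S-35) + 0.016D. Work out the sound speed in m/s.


c = 1449.2 + 4.6*21.3 - 0.055*21.3^2 + 0.00029*21.3^3 + (1.34 - 0.01*21.3)*(33.6 - 35) + 0.016*107 = 1525.16

1525.16 m/s


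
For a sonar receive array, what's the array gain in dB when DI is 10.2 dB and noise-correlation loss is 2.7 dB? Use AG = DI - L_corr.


AG = DI - L_corr = 10.2 - 2.7 = 7.5

7.5 dB
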